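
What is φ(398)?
198

398 = 2 × 199
φ(n) = n × ∏(1 - 1/p) for each prime p dividing n
φ(398) = 398 × (1 - 1/2) × (1 - 1/199) = 198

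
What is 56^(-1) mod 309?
149

gcd(56, 309) = 1, so the inverse exists.
Extended Euclidean algorithm on (309, 56):
309 = 5 × 56 + 29  ⟹  29 = (1)·309 + (-5)·56
56 = 1 × 29 + 27  ⟹  27 = (-1)·309 + (6)·56
29 = 1 × 27 + 2  ⟹  2 = (2)·309 + (-11)·56
27 = 13 × 2 + 1  ⟹  1 = (-27)·309 + (149)·56
So (149)·56 ≡ 1 (mod 309), i.e. 56^(-1) ≡ 149 (mod 309).
Check: 56 × 149 = 8344 ≡ 1 (mod 309)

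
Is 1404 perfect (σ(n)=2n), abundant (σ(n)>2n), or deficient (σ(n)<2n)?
abundant

Proper divisors of 1404: sum = 1 + 2 + 3 + 4 + 6 + 9 + 12 + 13 + ... + 234 + 351 + 468 + 702 (23 divisors) = 2516
Since 2516 > 1404, 1404 is abundant.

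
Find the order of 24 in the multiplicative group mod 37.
36

37 is prime, so ord(24) divides φ(37) = 36.
Divisors of 36: 1, 2, 3, 4, 6, 9, 12, 18, 36.
Repeated squaring: 24^1 ≡ 24, 24^2 ≡ 21, 24^4 ≡ 34, 24^8 ≡ 9, 24^16 ≡ 7, 24^32 ≡ 12 (mod 37).
Test 24^d mod 37 for each divisor d in increasing order:
24^1 ≡ 24
24^2 ≡ 21
24^3 = 24^2·24^1 ≡ 23
24^4 ≡ 34
24^6 = 24^4·24^2 ≡ 11
24^9 = 24^8·24^1 ≡ 31
24^12 = 24^8·24^4 ≡ 10
24^18 = 24^16·24^2 ≡ 36
24^36 = 24^32·24^4 ≡ 1  ← first divisor giving 1
The order is 36.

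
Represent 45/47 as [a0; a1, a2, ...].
[0; 1, 22, 2]

Euclidean algorithm steps:
45 = 0 × 47 + 45
47 = 1 × 45 + 2
45 = 22 × 2 + 1
2 = 2 × 1 + 0
Continued fraction: [0; 1, 22, 2]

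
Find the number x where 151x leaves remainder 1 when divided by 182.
135

gcd(151, 182) = 1, so the inverse exists.
Extended Euclidean algorithm on (182, 151):
182 = 1 × 151 + 31  ⟹  31 = (1)·182 + (-1)·151
151 = 4 × 31 + 27  ⟹  27 = (-4)·182 + (5)·151
31 = 1 × 27 + 4  ⟹  4 = (5)·182 + (-6)·151
27 = 6 × 4 + 3  ⟹  3 = (-34)·182 + (41)·151
4 = 1 × 3 + 1  ⟹  1 = (39)·182 + (-47)·151
So (-47)·151 ≡ 1 (mod 182), i.e. 151^(-1) ≡ -47 ≡ 135 (mod 182).
Check: 151 × 135 = 20385 ≡ 1 (mod 182)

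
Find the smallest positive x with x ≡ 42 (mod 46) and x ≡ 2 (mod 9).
272

Using Chinese Remainder Theorem:
M = 46 × 9 = 414
M1 = 9, M2 = 46
y1 = 9^(-1) mod 46 = 41
y2 = 46^(-1) mod 9 = 1
x = (42×9×41 + 2×46×1) mod 414 = 272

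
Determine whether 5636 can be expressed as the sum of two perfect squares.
50² + 56² (a=50, b=56)

Factorization: 5636 = 2^2 × 1409
By Fermat: n is sum of two squares iff every prime p ≡ 3 (mod 4) appears to even power.
All primes ≡ 3 (mod 4) appear to even power.
Search a = 0, 1, 2, … for 5636 - a² a perfect square: first hit at a = 50: 5636 - 2500 = 3136 = 56².
5636 = 50² + 56² = 2500 + 3136 ✓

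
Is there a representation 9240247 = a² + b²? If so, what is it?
Not possible

Factorization: 9240247 = 47^3 × 89
By Fermat: n is sum of two squares iff every prime p ≡ 3 (mod 4) appears to even power.
Prime(s) ≡ 3 (mod 4) with odd exponent: [(47, 3)]
Therefore 9240247 cannot be expressed as a² + b².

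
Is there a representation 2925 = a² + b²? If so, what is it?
3² + 54² (a=3, b=54)

Factorization: 2925 = 3^2 × 5^2 × 13
By Fermat: n is sum of two squares iff every prime p ≡ 3 (mod 4) appears to even power.
All primes ≡ 3 (mod 4) appear to even power.
Search a = 0, 1, 2, … for 2925 - a² a perfect square: first hit at a = 3: 2925 - 9 = 2916 = 54².
2925 = 3² + 54² = 9 + 2916 ✓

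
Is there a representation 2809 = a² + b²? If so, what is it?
0² + 53² (a=0, b=53)

Factorization: 2809 = 53^2
By Fermat: n is sum of two squares iff every prime p ≡ 3 (mod 4) appears to even power.
All primes ≡ 3 (mod 4) appear to even power.
Search a = 0, 1, 2, … for 2809 - a² a perfect square: first hit at a = 0: 2809 - 0 = 2809 = 53².
2809 = 0² + 53² = 0 + 2809 ✓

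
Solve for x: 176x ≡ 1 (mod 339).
287

gcd(176, 339) = 1, so the inverse exists.
Extended Euclidean algorithm on (339, 176):
339 = 1 × 176 + 163  ⟹  163 = (1)·339 + (-1)·176
176 = 1 × 163 + 13  ⟹  13 = (-1)·339 + (2)·176
163 = 12 × 13 + 7  ⟹  7 = (13)·339 + (-25)·176
13 = 1 × 7 + 6  ⟹  6 = (-14)·339 + (27)·176
7 = 1 × 6 + 1  ⟹  1 = (27)·339 + (-52)·176
So (-52)·176 ≡ 1 (mod 339), i.e. 176^(-1) ≡ -52 ≡ 287 (mod 339).
Check: 176 × 287 = 50512 ≡ 1 (mod 339)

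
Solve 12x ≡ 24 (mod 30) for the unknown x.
x ≡ 2 (mod 5)

gcd(12, 30) = 6, which divides 24, so solutions exist.
Divide through by 6: 2x ≡ 4 (mod 5).
Find 2^(-1) mod 5 by the extended Euclidean algorithm:
5 = 2 × 2 + 1  ⟹  1 = (1)·5 + (-2)·2
So (-2)·2 ≡ 1 (mod 5), i.e. 2^(-1) ≡ -2 ≡ 3 (mod 5).
x ≡ 3 × 4 = 12 ≡ 2 (mod 5).
Check: 12 × 2 = 24 ≡ 24 (mod 30).
x ≡ 2 (mod 5), giving 6 solutions mod 30.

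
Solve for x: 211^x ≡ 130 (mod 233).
227

Baby-step giant-step with step n = ⌈√233⌉ = 16.
Baby steps 211^j mod 233 (j:value) for j=0..15: 0:1, 1:211, 2:18, 3:70, 4:91, 5:95, 6:7, 7:79, 8:126, 9:24, 10:171, 11:199, 12:49, 13:87, 14:183, 15:168.
Giant-step multiplier: 211^(-16) ≡ 211^(232-16) = 211^216 ≡ 51 (mod 233).
Giant steps γ_i = 130·51^i mod 233: γ_0=130, γ_1=106, γ_2=47, γ_3=67, γ_4=155, γ_5=216, γ_6=65, γ_7=53, γ_8=140, γ_9=150, γ_10=194, γ_11=108, γ_12=149, γ_13=143, γ_14=70 (in table at j=3).
x = i·n + j = 14·16 + 3 = 227.
Check: 211^227 ≡ 130 (mod 233).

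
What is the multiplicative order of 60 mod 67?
33

67 is prime, so ord(60) divides φ(67) = 66.
Divisors of 66: 1, 2, 3, 6, 11, 22, 33, 66.
Repeated squaring: 60^1 ≡ 60, 60^2 ≡ 49, 60^4 ≡ 56, 60^8 ≡ 54, 60^16 ≡ 35, 60^32 ≡ 19, 60^64 ≡ 26 (mod 67).
Test 60^d mod 67 for each divisor d in increasing order:
60^1 ≡ 60
60^2 ≡ 49
60^3 = 60^2·60^1 ≡ 59
60^6 = 60^4·60^2 ≡ 64
60^11 = 60^8·60^2·60^1 ≡ 37
60^22 = 60^16·60^4·60^2 ≡ 29
60^33 = 60^32·60^1 ≡ 1  ← first divisor giving 1
The order is 33.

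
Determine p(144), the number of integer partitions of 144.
22540654445

p(n) counts ways to write n as a sum of positive integers (order ignored).
Euler's pentagonal recurrence: p(k) = p(k-1) + p(k-2) - p(k-5) - p(k-7) + p(k-12) + p(k-15) - ... (offsets j(3j∓1)/2, signs ++--, p(0)=1, p(<0)=0).
DP table for k = 0..143: p(0)=1, p(1)=1, p(2)=2, p(3)=3, p(4)=5, p(5)=7, p(6)=11, p(7)=15, p(8)=22, p(9)=30, p(10)=42, p(11)=56, p(12)=77, p(13)=101, p(14)=135, p(15)=176, p(16)=231, p(17)=297, p(18)=385, p(19)=490, p(20)=627, p(21)=792, p(22)=1002, p(23)=1255, p(24)=1575, p(25)=1958, p(26)=2436, p(27)=3010, p(28)=3718, p(29)=4565, p(30)=5604, p(31)=6842, p(32)=8349, p(33)=10143, p(34)=12310, p(35)=14883, p(36)=17977, p(37)=21637, p(38)=26015, p(39)=31185, p(40)=37338, p(41)=44583, p(42)=53174, p(43)=63261, p(44)=75175, p(45)=89134, p(46)=105558, p(47)=124754, p(48)=147273, p(49)=173525, p(50)=204226, p(51)=239943, p(52)=281589, p(53)=329931, p(54)=386155, p(55)=451276, p(56)=526823, p(57)=614154, p(58)=715220, p(59)=831820, p(60)=966467, p(61)=1121505, p(62)=1300156, p(63)=1505499, p(64)=1741630, p(65)=2012558, p(66)=2323520, p(67)=2679689, p(68)=3087735, p(69)=3554345, p(70)=4087968, p(71)=4697205, p(72)=5392783, p(73)=6185689, p(74)=7089500, p(75)=8118264, p(76)=9289091, p(77)=10619863, p(78)=12132164, p(79)=13848650, p(80)=15796476, p(81)=18004327, p(82)=20506255, p(83)=23338469, p(84)=26543660, p(85)=30167357, p(86)=34262962, p(87)=38887673, p(88)=44108109, p(89)=49995925, p(90)=56634173, p(91)=64112359, p(92)=72533807, p(93)=82010177, p(94)=92669720, p(95)=104651419, p(96)=118114304, p(97)=133230930, p(98)=150198136, p(99)=169229875, p(100)=190569292, p(101)=214481126, p(102)=241265379, p(103)=271248950, p(104)=304801365, p(105)=342325709, p(106)=384276336, p(107)=431149389, p(108)=483502844, p(109)=541946240, p(110)=607163746, p(111)=679903203, p(112)=761002156, p(113)=851376628, p(114)=952050665, p(115)=1064144451, p(116)=1188908248, p(117)=1327710076, p(118)=1482074143, p(119)=1653668665, p(120)=1844349560, p(121)=2056148051, p(122)=2291320912, p(123)=2552338241, p(124)=2841940500, p(125)=3163127352, p(126)=3519222692, p(127)=3913864295, p(128)=4351078600, p(129)=4835271870, p(130)=5371315400, p(131)=5964539504, p(132)=6620830889, p(133)=7346629512, p(134)=8149040695, p(135)=9035836076, p(136)=10015581680, p(137)=11097645016, p(138)=12292341831, p(139)=13610949895, p(140)=15065878135, p(141)=16670689208, p(142)=18440293320, p(143)=20390982757.
Final step: p(144) = p(143) + p(142) - p(139) - p(137) + p(132) + p(129) - p(122) - p(118) + p(109) + p(104) - p(93) - p(87) + p(74) + p(67) - p(52) - p(44) + p(27) + p(18)
= 20390982757 + 18440293320 - 13610949895 - 11097645016 + 6620830889 + 4835271870 - 2291320912 - 1482074143 + 541946240 + 304801365 - 82010177 - 38887673 + 7089500 + 2679689 - 281589 - 75175 + 3010 + 385
= 22540654445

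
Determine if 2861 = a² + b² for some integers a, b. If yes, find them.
19² + 50² (a=19, b=50)

Factorization: 2861 = 2861
By Fermat: n is sum of two squares iff every prime p ≡ 3 (mod 4) appears to even power.
All primes ≡ 3 (mod 4) appear to even power.
Search a = 0, 1, 2, … for 2861 - a² a perfect square: first hit at a = 19: 2861 - 361 = 2500 = 50².
2861 = 19² + 50² = 361 + 2500 ✓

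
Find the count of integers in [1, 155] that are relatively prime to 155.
120

155 = 5 × 31
φ(n) = n × ∏(1 - 1/p) for each prime p dividing n
φ(155) = 155 × (1 - 1/5) × (1 - 1/31) = 120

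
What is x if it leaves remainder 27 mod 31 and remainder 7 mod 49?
399

Using Chinese Remainder Theorem:
M = 31 × 49 = 1519
M1 = 49, M2 = 31
y1 = 49^(-1) mod 31 = 19
y2 = 31^(-1) mod 49 = 19
x = (27×49×19 + 7×31×19) mod 1519 = 399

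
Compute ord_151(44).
25

151 is prime, so ord(44) divides φ(151) = 150.
Divisors of 150: 1, 2, 3, 5, 6, 10, 15, 25, 30, 50, 75, 150.
Repeated squaring: 44^1 ≡ 44, 44^2 ≡ 124, 44^4 ≡ 125, 44^8 ≡ 72, 44^16 ≡ 50, 44^32 ≡ 84, 44^64 ≡ 110, 44^128 ≡ 20 (mod 151).
Test 44^d mod 151 for each divisor d in increasing order:
44^1 ≡ 44
44^2 ≡ 124
44^3 = 44^2·44^1 ≡ 20
44^5 = 44^4·44^1 ≡ 64
44^6 = 44^4·44^2 ≡ 98
44^10 = 44^8·44^2 ≡ 19
44^15 = 44^8·44^4·44^2·44^1 ≡ 8
44^25 = 44^16·44^8·44^1 ≡ 1  ← first divisor giving 1
The order is 25.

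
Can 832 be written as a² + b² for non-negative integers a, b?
16² + 24² (a=16, b=24)

Factorization: 832 = 2^6 × 13
By Fermat: n is sum of two squares iff every prime p ≡ 3 (mod 4) appears to even power.
All primes ≡ 3 (mod 4) appear to even power.
Search a = 0, 1, 2, … for 832 - a² a perfect square: first hit at a = 16: 832 - 256 = 576 = 24².
832 = 16² + 24² = 256 + 576 ✓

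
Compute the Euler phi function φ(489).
324

489 = 3 × 163
φ(n) = n × ∏(1 - 1/p) for each prime p dividing n
φ(489) = 489 × (1 - 1/3) × (1 - 1/163) = 324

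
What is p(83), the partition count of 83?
23338469

p(n) counts ways to write n as a sum of positive integers (order ignored).
Euler's pentagonal recurrence: p(k) = p(k-1) + p(k-2) - p(k-5) - p(k-7) + p(k-12) + p(k-15) - ... (offsets j(3j∓1)/2, signs ++--, p(0)=1, p(<0)=0).
DP table for k = 0..82: p(0)=1, p(1)=1, p(2)=2, p(3)=3, p(4)=5, p(5)=7, p(6)=11, p(7)=15, p(8)=22, p(9)=30, p(10)=42, p(11)=56, p(12)=77, p(13)=101, p(14)=135, p(15)=176, p(16)=231, p(17)=297, p(18)=385, p(19)=490, p(20)=627, p(21)=792, p(22)=1002, p(23)=1255, p(24)=1575, p(25)=1958, p(26)=2436, p(27)=3010, p(28)=3718, p(29)=4565, p(30)=5604, p(31)=6842, p(32)=8349, p(33)=10143, p(34)=12310, p(35)=14883, p(36)=17977, p(37)=21637, p(38)=26015, p(39)=31185, p(40)=37338, p(41)=44583, p(42)=53174, p(43)=63261, p(44)=75175, p(45)=89134, p(46)=105558, p(47)=124754, p(48)=147273, p(49)=173525, p(50)=204226, p(51)=239943, p(52)=281589, p(53)=329931, p(54)=386155, p(55)=451276, p(56)=526823, p(57)=614154, p(58)=715220, p(59)=831820, p(60)=966467, p(61)=1121505, p(62)=1300156, p(63)=1505499, p(64)=1741630, p(65)=2012558, p(66)=2323520, p(67)=2679689, p(68)=3087735, p(69)=3554345, p(70)=4087968, p(71)=4697205, p(72)=5392783, p(73)=6185689, p(74)=7089500, p(75)=8118264, p(76)=9289091, p(77)=10619863, p(78)=12132164, p(79)=13848650, p(80)=15796476, p(81)=18004327, p(82)=20506255.
Final step: p(83) = p(82) + p(81) - p(78) - p(76) + p(71) + p(68) - p(61) - p(57) + p(48) + p(43) - p(32) - p(26) + p(13) + p(6)
= 20506255 + 18004327 - 12132164 - 9289091 + 4697205 + 3087735 - 1121505 - 614154 + 147273 + 63261 - 8349 - 2436 + 101 + 11
= 23338469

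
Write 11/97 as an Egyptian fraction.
1/9 + 1/437 + 1/381501

Greedy algorithm:
11/97: ceiling(97/11) = 9, use 1/9
2/873: ceiling(873/2) = 437, use 1/437
1/381501: ceiling(381501/1) = 381501, use 1/381501
Result: 11/97 = 1/9 + 1/437 + 1/381501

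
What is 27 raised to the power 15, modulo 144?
99

Repeated squaring. Binary of 15 = 1111.
27^1 ≡ 27 (mod 144); 27^2 ≡ 9 (mod 144); 27^4 ≡ 81 (mod 144); 27^8 ≡ 81 (mod 144)
27^15 = 27^1 × 27^2 × 27^4 × 27^8 ≡ 99 (mod 144)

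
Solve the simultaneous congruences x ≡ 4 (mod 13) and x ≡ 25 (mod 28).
277

Using Chinese Remainder Theorem:
M = 13 × 28 = 364
M1 = 28, M2 = 13
y1 = 28^(-1) mod 13 = 7
y2 = 13^(-1) mod 28 = 13
x = (4×28×7 + 25×13×13) mod 364 = 277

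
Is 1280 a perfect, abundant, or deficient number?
abundant

Proper divisors of 1280: sum = 1 + 2 + 4 + 5 + 8 + 10 + 16 + 20 + ... + 160 + 256 + 320 + 640 (17 divisors) = 1786
Since 1786 > 1280, 1280 is abundant.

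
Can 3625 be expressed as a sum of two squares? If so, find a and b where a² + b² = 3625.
5² + 60² (a=5, b=60)

Factorization: 3625 = 5^3 × 29
By Fermat: n is sum of two squares iff every prime p ≡ 3 (mod 4) appears to even power.
All primes ≡ 3 (mod 4) appear to even power.
Search a = 0, 1, 2, … for 3625 - a² a perfect square: first hit at a = 5: 3625 - 25 = 3600 = 60².
3625 = 5² + 60² = 25 + 3600 ✓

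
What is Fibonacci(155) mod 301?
110

Matrix identity: Q^n = [[F_(n+1), F_n], [F_n, F_(n-1)]] with Q = [[1,1],[1,0]].
n = 155 = 10011011₂. Square-and-multiply, entries mod 301:
Q^1 = [[1,1],[1,0]]
Q^2 = (Q^1)² = [[2,1],[1,1]]
Q^4 = (Q^2)² = [[5,3],[3,2]]
Q^9 = (Q^4)²·Q = [[55,34],[34,21]]
Q^19 = (Q^9)²·Q = [[143,268],[268,176]]
Q^38 = (Q^19)² = [[167,8],[8,159]]
Q^77 = (Q^38)²·Q = [[160,261],[261,200]]
Q^155 = (Q^77)²·Q = [[158,110],[110,48]]
F_155 mod 301 = Q^155[0][1] = 110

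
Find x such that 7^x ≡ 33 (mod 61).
9

Baby-step giant-step with step n = ⌈√61⌉ = 8.
Baby steps 7^j mod 61 (j:value) for j=0..7: 0:1, 1:7, 2:49, 3:38, 4:22, 5:32, 6:41, 7:43.
Giant-step multiplier: 7^(-8) ≡ 7^(60-8) = 7^52 ≡ 15 (mod 61).
Giant steps γ_i = 33·15^i mod 61: γ_0=33, γ_1=7 (in table at j=1).
x = i·n + j = 1·8 + 1 = 9.
Check: 7^9 ≡ 33 (mod 61).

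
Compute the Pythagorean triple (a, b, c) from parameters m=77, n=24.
(5353, 3696, 6505)

Euclid's formula: a = m² - n², b = 2mn, c = m² + n²
m = 77, n = 24
a = 77² - 24² = 5929 - 576 = 5353
b = 2 × 77 × 24 = 3696
c = 77² + 24² = 5929 + 576 = 6505
Verification: 5353² + 3696² = 28654609 + 13660416 = 42315025 = 6505² ✓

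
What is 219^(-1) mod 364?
123

gcd(219, 364) = 1, so the inverse exists.
Extended Euclidean algorithm on (364, 219):
364 = 1 × 219 + 145  ⟹  145 = (1)·364 + (-1)·219
219 = 1 × 145 + 74  ⟹  74 = (-1)·364 + (2)·219
145 = 1 × 74 + 71  ⟹  71 = (2)·364 + (-3)·219
74 = 1 × 71 + 3  ⟹  3 = (-3)·364 + (5)·219
71 = 23 × 3 + 2  ⟹  2 = (71)·364 + (-118)·219
3 = 1 × 2 + 1  ⟹  1 = (-74)·364 + (123)·219
So (123)·219 ≡ 1 (mod 364), i.e. 219^(-1) ≡ 123 (mod 364).
Check: 219 × 123 = 26937 ≡ 1 (mod 364)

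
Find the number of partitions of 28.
3718

p(n) counts ways to write n as a sum of positive integers (order ignored).
Euler's pentagonal recurrence: p(k) = p(k-1) + p(k-2) - p(k-5) - p(k-7) + p(k-12) + p(k-15) - ... (offsets j(3j∓1)/2, signs ++--, p(0)=1, p(<0)=0).
DP table for k = 0..27: p(0)=1, p(1)=1, p(2)=2, p(3)=3, p(4)=5, p(5)=7, p(6)=11, p(7)=15, p(8)=22, p(9)=30, p(10)=42, p(11)=56, p(12)=77, p(13)=101, p(14)=135, p(15)=176, p(16)=231, p(17)=297, p(18)=385, p(19)=490, p(20)=627, p(21)=792, p(22)=1002, p(23)=1255, p(24)=1575, p(25)=1958, p(26)=2436, p(27)=3010.
Final step: p(28) = p(27) + p(26) - p(23) - p(21) + p(16) + p(13) - p(6) - p(2)
= 3010 + 2436 - 1255 - 792 + 231 + 101 - 11 - 2
= 3718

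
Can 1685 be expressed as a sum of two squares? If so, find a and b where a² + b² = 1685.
2² + 41² (a=2, b=41)

Factorization: 1685 = 5 × 337
By Fermat: n is sum of two squares iff every prime p ≡ 3 (mod 4) appears to even power.
All primes ≡ 3 (mod 4) appear to even power.
Search a = 0, 1, 2, … for 1685 - a² a perfect square: first hit at a = 2: 1685 - 4 = 1681 = 41².
1685 = 2² + 41² = 4 + 1681 ✓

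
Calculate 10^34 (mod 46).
36

Repeated squaring. Binary of 34 = 100010.
10^1 ≡ 10 (mod 46); 10^2 ≡ 8 (mod 46); 10^4 ≡ 18 (mod 46); 10^8 ≡ 2 (mod 46); 10^16 ≡ 4 (mod 46); 10^32 ≡ 16 (mod 46)
10^34 = 10^2 × 10^32 ≡ 36 (mod 46)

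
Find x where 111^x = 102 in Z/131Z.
62

Baby-step giant-step with step n = ⌈√131⌉ = 12.
Baby steps 111^j mod 131 (j:value) for j=0..11: 0:1, 1:111, 2:7, 3:122, 4:49, 5:68, 6:81, 7:83, 8:43, 9:57, 10:39, 11:6.
Giant-step multiplier: 111^(-12) ≡ 111^(130-12) = 111^118 ≡ 12 (mod 131).
Giant steps γ_i = 102·12^i mod 131: γ_0=102, γ_1=45, γ_2=16, γ_3=61, γ_4=77, γ_5=7 (in table at j=2).
x = i·n + j = 5·12 + 2 = 62.
Check: 111^62 ≡ 102 (mod 131).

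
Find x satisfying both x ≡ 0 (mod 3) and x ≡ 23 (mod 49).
72

Using Chinese Remainder Theorem:
M = 3 × 49 = 147
M1 = 49, M2 = 3
y1 = 49^(-1) mod 3 = 1
y2 = 3^(-1) mod 49 = 33
x = (0×49×1 + 23×3×33) mod 147 = 72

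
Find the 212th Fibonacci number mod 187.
133

Matrix identity: Q^n = [[F_(n+1), F_n], [F_n, F_(n-1)]] with Q = [[1,1],[1,0]].
n = 212 = 11010100₂. Square-and-multiply, entries mod 187:
Q^1 = [[1,1],[1,0]]
Q^3 = (Q^1)²·Q = [[3,2],[2,1]]
Q^6 = (Q^3)² = [[13,8],[8,5]]
Q^13 = (Q^6)²·Q = [[3,46],[46,144]]
Q^26 = (Q^13)² = [[68,30],[30,38]]
Q^53 = (Q^26)²·Q = [[102,101],[101,1]]
Q^106 = (Q^53)² = [[35,118],[118,104]]
Q^212 = (Q^106)² = [[2,133],[133,56]]
F_212 mod 187 = Q^212[0][1] = 133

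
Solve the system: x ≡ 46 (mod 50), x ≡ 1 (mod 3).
46

Using Chinese Remainder Theorem:
M = 50 × 3 = 150
M1 = 3, M2 = 50
y1 = 3^(-1) mod 50 = 17
y2 = 50^(-1) mod 3 = 2
x = (46×3×17 + 1×50×2) mod 150 = 46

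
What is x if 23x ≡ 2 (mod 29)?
x ≡ 19 (mod 29)

gcd(23, 29) = 1, which divides 2, so solutions exist.
Find 23^(-1) mod 29 by the extended Euclidean algorithm:
29 = 1 × 23 + 6  ⟹  6 = (1)·29 + (-1)·23
23 = 3 × 6 + 5  ⟹  5 = (-3)·29 + (4)·23
6 = 1 × 5 + 1  ⟹  1 = (4)·29 + (-5)·23
So (-5)·23 ≡ 1 (mod 29), i.e. 23^(-1) ≡ -5 ≡ 24 (mod 29).
x ≡ 24 × 2 = 48 ≡ 19 (mod 29).
Check: 23 × 19 = 437 ≡ 2 (mod 29).
Unique solution: x ≡ 19 (mod 29)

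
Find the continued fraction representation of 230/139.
[1; 1, 1, 1, 8, 1, 1, 2]

Euclidean algorithm steps:
230 = 1 × 139 + 91
139 = 1 × 91 + 48
91 = 1 × 48 + 43
48 = 1 × 43 + 5
43 = 8 × 5 + 3
5 = 1 × 3 + 2
3 = 1 × 2 + 1
2 = 2 × 1 + 0
Continued fraction: [1; 1, 1, 1, 8, 1, 1, 2]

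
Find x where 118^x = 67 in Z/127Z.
53

Baby-step giant-step with step n = ⌈√127⌉ = 12.
Baby steps 118^j mod 127 (j:value) for j=0..11: 0:1, 1:118, 2:81, 3:33, 4:84, 5:6, 6:73, 7:105, 8:71, 9:123, 10:36, 11:57.
Giant-step multiplier: 118^(-12) ≡ 118^(126-12) = 118^114 ≡ 76 (mod 127).
Giant steps γ_i = 67·76^i mod 127: γ_0=67, γ_1=12, γ_2=23, γ_3=97, γ_4=6 (in table at j=5).
x = i·n + j = 4·12 + 5 = 53.
Check: 118^53 ≡ 67 (mod 127).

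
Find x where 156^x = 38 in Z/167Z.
128

Baby-step giant-step with step n = ⌈√167⌉ = 13.
Baby steps 156^j mod 167 (j:value) for j=0..12: 0:1, 1:156, 2:121, 3:5, 4:112, 5:104, 6:25, 7:59, 8:19, 9:125, 10:128, 11:95, 12:124.
Giant-step multiplier: 156^(-13) ≡ 156^(166-13) = 156^153 ≡ 161 (mod 167).
Giant steps γ_i = 38·161^i mod 167: γ_0=38, γ_1=106, γ_2=32, γ_3=142, γ_4=150, γ_5=102, γ_6=56, γ_7=165, γ_8=12, γ_9=95 (in table at j=11).
x = i·n + j = 9·13 + 11 = 128.
Check: 156^128 ≡ 38 (mod 167).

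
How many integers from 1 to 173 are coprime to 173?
172

173 = 173
φ(n) = n × ∏(1 - 1/p) for each prime p dividing n
φ(173) = 173 × (1 - 1/173) = 172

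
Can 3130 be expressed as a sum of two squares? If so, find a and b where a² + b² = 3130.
23² + 51² (a=23, b=51)

Factorization: 3130 = 2 × 5 × 313
By Fermat: n is sum of two squares iff every prime p ≡ 3 (mod 4) appears to even power.
All primes ≡ 3 (mod 4) appear to even power.
Search a = 0, 1, 2, … for 3130 - a² a perfect square: first hit at a = 23: 3130 - 529 = 2601 = 51².
3130 = 23² + 51² = 529 + 2601 ✓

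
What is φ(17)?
16

17 = 17
φ(n) = n × ∏(1 - 1/p) for each prime p dividing n
φ(17) = 17 × (1 - 1/17) = 16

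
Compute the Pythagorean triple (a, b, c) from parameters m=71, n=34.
(3885, 4828, 6197)

Euclid's formula: a = m² - n², b = 2mn, c = m² + n²
m = 71, n = 34
a = 71² - 34² = 5041 - 1156 = 3885
b = 2 × 71 × 34 = 4828
c = 71² + 34² = 5041 + 1156 = 6197
Verification: 3885² + 4828² = 15093225 + 23309584 = 38402809 = 6197² ✓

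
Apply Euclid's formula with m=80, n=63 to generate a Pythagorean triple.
(2431, 10080, 10369)

Euclid's formula: a = m² - n², b = 2mn, c = m² + n²
m = 80, n = 63
a = 80² - 63² = 6400 - 3969 = 2431
b = 2 × 80 × 63 = 10080
c = 80² + 63² = 6400 + 3969 = 10369
Verification: 2431² + 10080² = 5909761 + 101606400 = 107516161 = 10369² ✓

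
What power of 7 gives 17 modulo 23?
5

Baby-step giant-step with step n = ⌈√23⌉ = 5.
Baby steps 7^j mod 23 (j:value) for j=0..4: 0:1, 1:7, 2:3, 3:21, 4:9.
Giant-step multiplier: 7^(-5) ≡ 7^(22-5) = 7^17 ≡ 19 (mod 23).
Giant steps γ_i = 17·19^i mod 23: γ_0=17, γ_1=1 (in table at j=0).
x = i·n + j = 1·5 + 0 = 5.
Check: 7^5 ≡ 17 (mod 23).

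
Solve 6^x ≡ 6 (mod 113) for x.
1

Baby-step giant-step with step n = ⌈√113⌉ = 11.
Baby steps 6^j mod 113 (j:value) for j=0..10: 0:1, 1:6, 2:36, 3:103, 4:53, 5:92, 6:100, 7:35, 8:97, 9:17, 10:102.
h = 6 is already in the table at j=1, so x = 1.
Check: 6^1 ≡ 6 (mod 113).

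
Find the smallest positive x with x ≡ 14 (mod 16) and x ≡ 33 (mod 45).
78

Using Chinese Remainder Theorem:
M = 16 × 45 = 720
M1 = 45, M2 = 16
y1 = 45^(-1) mod 16 = 5
y2 = 16^(-1) mod 45 = 31
x = (14×45×5 + 33×16×31) mod 720 = 78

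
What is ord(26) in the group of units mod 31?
6

31 is prime, so ord(26) divides φ(31) = 30.
Divisors of 30: 1, 2, 3, 5, 6, 10, 15, 30.
Repeated squaring: 26^1 ≡ 26, 26^2 ≡ 25, 26^4 ≡ 5, 26^8 ≡ 25, 26^16 ≡ 5 (mod 31).
Test 26^d mod 31 for each divisor d in increasing order:
26^1 ≡ 26
26^2 ≡ 25
26^3 = 26^2·26^1 ≡ 30
26^5 = 26^4·26^1 ≡ 6
26^6 = 26^4·26^2 ≡ 1  ← first divisor giving 1
The order is 6.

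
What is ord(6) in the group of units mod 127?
126

127 is prime, so ord(6) divides φ(127) = 126.
Divisors of 126: 1, 2, 3, 6, 7, 9, 14, 18, 21, 42, 63, 126.
Repeated squaring: 6^1 ≡ 6, 6^2 ≡ 36, 6^4 ≡ 26, 6^8 ≡ 41, 6^16 ≡ 30, 6^32 ≡ 11, 6^64 ≡ 121 (mod 127).
Test 6^d mod 127 for each divisor d in increasing order:
6^1 ≡ 6
6^2 ≡ 36
6^3 = 6^2·6^1 ≡ 89
6^6 = 6^4·6^2 ≡ 47
6^7 = 6^4·6^2·6^1 ≡ 28
6^9 = 6^8·6^1 ≡ 119
6^14 = 6^8·6^4·6^2 ≡ 22
6^18 = 6^16·6^2 ≡ 64
6^21 = 6^16·6^4·6^1 ≡ 108
6^42 = 6^32·6^8·6^2 ≡ 107
6^63 = 6^32·6^16·6^8·6^4·6^2·6^1 ≡ 126
6^126 = 6^64·6^32·6^16·6^8·6^4·6^2 ≡ 1  ← first divisor giving 1
The order is 126.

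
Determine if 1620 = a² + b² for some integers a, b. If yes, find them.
18² + 36² (a=18, b=36)

Factorization: 1620 = 2^2 × 3^4 × 5
By Fermat: n is sum of two squares iff every prime p ≡ 3 (mod 4) appears to even power.
All primes ≡ 3 (mod 4) appear to even power.
Search a = 0, 1, 2, … for 1620 - a² a perfect square: first hit at a = 18: 1620 - 324 = 1296 = 36².
1620 = 18² + 36² = 324 + 1296 ✓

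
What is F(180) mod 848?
384

Matrix identity: Q^n = [[F_(n+1), F_n], [F_n, F_(n-1)]] with Q = [[1,1],[1,0]].
n = 180 = 10110100₂. Square-and-multiply, entries mod 848:
Q^1 = [[1,1],[1,0]]
Q^2 = (Q^1)² = [[2,1],[1,1]]
Q^5 = (Q^2)²·Q = [[8,5],[5,3]]
Q^11 = (Q^5)²·Q = [[144,89],[89,55]]
Q^22 = (Q^11)² = [[673,751],[751,770]]
Q^45 = (Q^22)²·Q = [[127,178],[178,797]]
Q^90 = (Q^45)² = [[325,808],[808,365]]
Q^180 = (Q^90)² = [[377,384],[384,841]]
F_180 mod 848 = Q^180[0][1] = 384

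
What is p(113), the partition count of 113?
851376628

p(n) counts ways to write n as a sum of positive integers (order ignored).
Euler's pentagonal recurrence: p(k) = p(k-1) + p(k-2) - p(k-5) - p(k-7) + p(k-12) + p(k-15) - ... (offsets j(3j∓1)/2, signs ++--, p(0)=1, p(<0)=0).
DP table for k = 0..112: p(0)=1, p(1)=1, p(2)=2, p(3)=3, p(4)=5, p(5)=7, p(6)=11, p(7)=15, p(8)=22, p(9)=30, p(10)=42, p(11)=56, p(12)=77, p(13)=101, p(14)=135, p(15)=176, p(16)=231, p(17)=297, p(18)=385, p(19)=490, p(20)=627, p(21)=792, p(22)=1002, p(23)=1255, p(24)=1575, p(25)=1958, p(26)=2436, p(27)=3010, p(28)=3718, p(29)=4565, p(30)=5604, p(31)=6842, p(32)=8349, p(33)=10143, p(34)=12310, p(35)=14883, p(36)=17977, p(37)=21637, p(38)=26015, p(39)=31185, p(40)=37338, p(41)=44583, p(42)=53174, p(43)=63261, p(44)=75175, p(45)=89134, p(46)=105558, p(47)=124754, p(48)=147273, p(49)=173525, p(50)=204226, p(51)=239943, p(52)=281589, p(53)=329931, p(54)=386155, p(55)=451276, p(56)=526823, p(57)=614154, p(58)=715220, p(59)=831820, p(60)=966467, p(61)=1121505, p(62)=1300156, p(63)=1505499, p(64)=1741630, p(65)=2012558, p(66)=2323520, p(67)=2679689, p(68)=3087735, p(69)=3554345, p(70)=4087968, p(71)=4697205, p(72)=5392783, p(73)=6185689, p(74)=7089500, p(75)=8118264, p(76)=9289091, p(77)=10619863, p(78)=12132164, p(79)=13848650, p(80)=15796476, p(81)=18004327, p(82)=20506255, p(83)=23338469, p(84)=26543660, p(85)=30167357, p(86)=34262962, p(87)=38887673, p(88)=44108109, p(89)=49995925, p(90)=56634173, p(91)=64112359, p(92)=72533807, p(93)=82010177, p(94)=92669720, p(95)=104651419, p(96)=118114304, p(97)=133230930, p(98)=150198136, p(99)=169229875, p(100)=190569292, p(101)=214481126, p(102)=241265379, p(103)=271248950, p(104)=304801365, p(105)=342325709, p(106)=384276336, p(107)=431149389, p(108)=483502844, p(109)=541946240, p(110)=607163746, p(111)=679903203, p(112)=761002156.
Final step: p(113) = p(112) + p(111) - p(108) - p(106) + p(101) + p(98) - p(91) - p(87) + p(78) + p(73) - p(62) - p(56) + p(43) + p(36) - p(21) - p(13)
= 761002156 + 679903203 - 483502844 - 384276336 + 214481126 + 150198136 - 64112359 - 38887673 + 12132164 + 6185689 - 1300156 - 526823 + 63261 + 17977 - 792 - 101
= 851376628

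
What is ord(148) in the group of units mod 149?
2

149 is prime, so ord(148) divides φ(149) = 148.
Divisors of 148: 1, 2, 4, 37, 74, 148.
Repeated squaring: 148^1 ≡ 148, 148^2 ≡ 1, 148^4 ≡ 1, 148^8 ≡ 1, 148^16 ≡ 1, 148^32 ≡ 1, 148^64 ≡ 1, 148^128 ≡ 1 (mod 149).
Test 148^d mod 149 for each divisor d in increasing order:
148^1 ≡ 148
148^2 ≡ 1  ← first divisor giving 1
The order is 2.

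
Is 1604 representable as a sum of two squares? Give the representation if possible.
2² + 40² (a=2, b=40)

Factorization: 1604 = 2^2 × 401
By Fermat: n is sum of two squares iff every prime p ≡ 3 (mod 4) appears to even power.
All primes ≡ 3 (mod 4) appear to even power.
Search a = 0, 1, 2, … for 1604 - a² a perfect square: first hit at a = 2: 1604 - 4 = 1600 = 40².
1604 = 2² + 40² = 4 + 1600 ✓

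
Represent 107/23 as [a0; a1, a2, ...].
[4; 1, 1, 1, 7]

Euclidean algorithm steps:
107 = 4 × 23 + 15
23 = 1 × 15 + 8
15 = 1 × 8 + 7
8 = 1 × 7 + 1
7 = 7 × 1 + 0
Continued fraction: [4; 1, 1, 1, 7]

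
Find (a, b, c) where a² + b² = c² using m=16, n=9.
(175, 288, 337)

Euclid's formula: a = m² - n², b = 2mn, c = m² + n²
m = 16, n = 9
a = 16² - 9² = 256 - 81 = 175
b = 2 × 16 × 9 = 288
c = 16² + 9² = 256 + 81 = 337
Verification: 175² + 288² = 30625 + 82944 = 113569 = 337² ✓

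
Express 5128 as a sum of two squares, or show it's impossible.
42² + 58² (a=42, b=58)

Factorization: 5128 = 2^3 × 641
By Fermat: n is sum of two squares iff every prime p ≡ 3 (mod 4) appears to even power.
All primes ≡ 3 (mod 4) appear to even power.
Search a = 0, 1, 2, … for 5128 - a² a perfect square: first hit at a = 42: 5128 - 1764 = 3364 = 58².
5128 = 42² + 58² = 1764 + 3364 ✓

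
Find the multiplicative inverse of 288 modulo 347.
247

gcd(288, 347) = 1, so the inverse exists.
Extended Euclidean algorithm on (347, 288):
347 = 1 × 288 + 59  ⟹  59 = (1)·347 + (-1)·288
288 = 4 × 59 + 52  ⟹  52 = (-4)·347 + (5)·288
59 = 1 × 52 + 7  ⟹  7 = (5)·347 + (-6)·288
52 = 7 × 7 + 3  ⟹  3 = (-39)·347 + (47)·288
7 = 2 × 3 + 1  ⟹  1 = (83)·347 + (-100)·288
So (-100)·288 ≡ 1 (mod 347), i.e. 288^(-1) ≡ -100 ≡ 247 (mod 347).
Check: 288 × 247 = 71136 ≡ 1 (mod 347)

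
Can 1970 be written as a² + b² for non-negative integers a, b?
11² + 43² (a=11, b=43)

Factorization: 1970 = 2 × 5 × 197
By Fermat: n is sum of two squares iff every prime p ≡ 3 (mod 4) appears to even power.
All primes ≡ 3 (mod 4) appear to even power.
Search a = 0, 1, 2, … for 1970 - a² a perfect square: first hit at a = 11: 1970 - 121 = 1849 = 43².
1970 = 11² + 43² = 121 + 1849 ✓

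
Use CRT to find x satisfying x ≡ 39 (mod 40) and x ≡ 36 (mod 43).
79

Using Chinese Remainder Theorem:
M = 40 × 43 = 1720
M1 = 43, M2 = 40
y1 = 43^(-1) mod 40 = 27
y2 = 40^(-1) mod 43 = 14
x = (39×43×27 + 36×40×14) mod 1720 = 79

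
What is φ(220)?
80

220 = 2^2 × 5 × 11
φ(n) = n × ∏(1 - 1/p) for each prime p dividing n
φ(220) = 220 × (1 - 1/2) × (1 - 1/5) × (1 - 1/11) = 80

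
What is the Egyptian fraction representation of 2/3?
1/2 + 1/6

Greedy algorithm:
2/3: ceiling(3/2) = 2, use 1/2
1/6: ceiling(6/1) = 6, use 1/6
Result: 2/3 = 1/2 + 1/6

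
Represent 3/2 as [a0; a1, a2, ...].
[1; 2]

Euclidean algorithm steps:
3 = 1 × 2 + 1
2 = 2 × 1 + 0
Continued fraction: [1; 2]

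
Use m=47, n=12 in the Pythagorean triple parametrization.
(2065, 1128, 2353)

Euclid's formula: a = m² - n², b = 2mn, c = m² + n²
m = 47, n = 12
a = 47² - 12² = 2209 - 144 = 2065
b = 2 × 47 × 12 = 1128
c = 47² + 12² = 2209 + 144 = 2353
Verification: 2065² + 1128² = 4264225 + 1272384 = 5536609 = 2353² ✓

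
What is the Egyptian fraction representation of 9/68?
1/8 + 1/136

Greedy algorithm:
9/68: ceiling(68/9) = 8, use 1/8
1/136: ceiling(136/1) = 136, use 1/136
Result: 9/68 = 1/8 + 1/136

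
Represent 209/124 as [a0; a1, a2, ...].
[1; 1, 2, 5, 1, 1, 3]

Euclidean algorithm steps:
209 = 1 × 124 + 85
124 = 1 × 85 + 39
85 = 2 × 39 + 7
39 = 5 × 7 + 4
7 = 1 × 4 + 3
4 = 1 × 3 + 1
3 = 3 × 1 + 0
Continued fraction: [1; 1, 2, 5, 1, 1, 3]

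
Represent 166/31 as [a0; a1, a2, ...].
[5; 2, 1, 4, 2]

Euclidean algorithm steps:
166 = 5 × 31 + 11
31 = 2 × 11 + 9
11 = 1 × 9 + 2
9 = 4 × 2 + 1
2 = 2 × 1 + 0
Continued fraction: [5; 2, 1, 4, 2]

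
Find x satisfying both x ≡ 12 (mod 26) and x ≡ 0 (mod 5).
90

Using Chinese Remainder Theorem:
M = 26 × 5 = 130
M1 = 5, M2 = 26
y1 = 5^(-1) mod 26 = 21
y2 = 26^(-1) mod 5 = 1
x = (12×5×21 + 0×26×1) mod 130 = 90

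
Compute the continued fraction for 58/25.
[2; 3, 8]

Euclidean algorithm steps:
58 = 2 × 25 + 8
25 = 3 × 8 + 1
8 = 8 × 1 + 0
Continued fraction: [2; 3, 8]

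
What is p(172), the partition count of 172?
330495499613

p(n) counts ways to write n as a sum of positive integers (order ignored).
Euler's pentagonal recurrence: p(k) = p(k-1) + p(k-2) - p(k-5) - p(k-7) + p(k-12) + p(k-15) - ... (offsets j(3j∓1)/2, signs ++--, p(0)=1, p(<0)=0).
DP table for k = 0..171: p(0)=1, p(1)=1, p(2)=2, p(3)=3, p(4)=5, p(5)=7, p(6)=11, p(7)=15, p(8)=22, p(9)=30, p(10)=42, p(11)=56, p(12)=77, p(13)=101, p(14)=135, p(15)=176, p(16)=231, p(17)=297, p(18)=385, p(19)=490, p(20)=627, p(21)=792, p(22)=1002, p(23)=1255, p(24)=1575, p(25)=1958, p(26)=2436, p(27)=3010, p(28)=3718, p(29)=4565, p(30)=5604, p(31)=6842, p(32)=8349, p(33)=10143, p(34)=12310, p(35)=14883, p(36)=17977, p(37)=21637, p(38)=26015, p(39)=31185, p(40)=37338, p(41)=44583, p(42)=53174, p(43)=63261, p(44)=75175, p(45)=89134, p(46)=105558, p(47)=124754, p(48)=147273, p(49)=173525, p(50)=204226, p(51)=239943, p(52)=281589, p(53)=329931, p(54)=386155, p(55)=451276, p(56)=526823, p(57)=614154, p(58)=715220, p(59)=831820, p(60)=966467, p(61)=1121505, p(62)=1300156, p(63)=1505499, p(64)=1741630, p(65)=2012558, p(66)=2323520, p(67)=2679689, p(68)=3087735, p(69)=3554345, p(70)=4087968, p(71)=4697205, p(72)=5392783, p(73)=6185689, p(74)=7089500, p(75)=8118264, p(76)=9289091, p(77)=10619863, p(78)=12132164, p(79)=13848650, p(80)=15796476, p(81)=18004327, p(82)=20506255, p(83)=23338469, p(84)=26543660, p(85)=30167357, p(86)=34262962, p(87)=38887673, p(88)=44108109, p(89)=49995925, p(90)=56634173, p(91)=64112359, p(92)=72533807, p(93)=82010177, p(94)=92669720, p(95)=104651419, p(96)=118114304, p(97)=133230930, p(98)=150198136, p(99)=169229875, p(100)=190569292, p(101)=214481126, p(102)=241265379, p(103)=271248950, p(104)=304801365, p(105)=342325709, p(106)=384276336, p(107)=431149389, p(108)=483502844, p(109)=541946240, p(110)=607163746, p(111)=679903203, p(112)=761002156, p(113)=851376628, p(114)=952050665, p(115)=1064144451, p(116)=1188908248, p(117)=1327710076, p(118)=1482074143, p(119)=1653668665, p(120)=1844349560, p(121)=2056148051, p(122)=2291320912, p(123)=2552338241, p(124)=2841940500, p(125)=3163127352, p(126)=3519222692, p(127)=3913864295, p(128)=4351078600, p(129)=4835271870, p(130)=5371315400, p(131)=5964539504, p(132)=6620830889, p(133)=7346629512, p(134)=8149040695, p(135)=9035836076, p(136)=10015581680, p(137)=11097645016, p(138)=12292341831, p(139)=13610949895, p(140)=15065878135, p(141)=16670689208, p(142)=18440293320, p(143)=20390982757, p(144)=22540654445, p(145)=24908858009, p(146)=27517052599, p(147)=30388671978, p(148)=33549419497, p(149)=37027355200, p(150)=40853235313, p(151)=45060624582, p(152)=49686288421, p(153)=54770336324, p(154)=60356673280, p(155)=66493182097, p(156)=73232243759, p(157)=80630964769, p(158)=88751778802, p(159)=97662728555, p(160)=107438159466, p(161)=118159068427, p(162)=129913904637, p(163)=142798995930, p(164)=156919475295, p(165)=172389800255, p(166)=189334822579, p(167)=207890420102, p(168)=228204732751, p(169)=250438925115, p(170)=274768617130, p(171)=301384802048.
Final step: p(172) = p(171) + p(170) - p(167) - p(165) + p(160) + p(157) - p(150) - p(146) + p(137) + p(132) - p(121) - p(115) + p(102) + p(95) - p(80) - p(72) + p(55) + p(46) - p(27) - p(17)
= 301384802048 + 274768617130 - 207890420102 - 172389800255 + 107438159466 + 80630964769 - 40853235313 - 27517052599 + 11097645016 + 6620830889 - 2056148051 - 1064144451 + 241265379 + 104651419 - 15796476 - 5392783 + 451276 + 105558 - 3010 - 297
= 330495499613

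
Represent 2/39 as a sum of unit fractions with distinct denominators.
1/20 + 1/780

Greedy algorithm:
2/39: ceiling(39/2) = 20, use 1/20
1/780: ceiling(780/1) = 780, use 1/780
Result: 2/39 = 1/20 + 1/780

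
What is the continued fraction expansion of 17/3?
[5; 1, 2]

Euclidean algorithm steps:
17 = 5 × 3 + 2
3 = 1 × 2 + 1
2 = 2 × 1 + 0
Continued fraction: [5; 1, 2]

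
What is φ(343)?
294

343 = 7^3
φ(n) = n × ∏(1 - 1/p) for each prime p dividing n
φ(343) = 343 × (1 - 1/7) = 294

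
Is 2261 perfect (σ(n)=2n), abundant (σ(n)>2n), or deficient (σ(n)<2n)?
deficient

Proper divisors of 2261: sum = 1 + 7 + 17 + 19 + 119 + 133 + 323 = 619
Since 619 < 2261, 2261 is deficient.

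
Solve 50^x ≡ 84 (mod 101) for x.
20

Baby-step giant-step with step n = ⌈√101⌉ = 11.
Baby steps 50^j mod 101 (j:value) for j=0..10: 0:1, 1:50, 2:76, 3:63, 4:19, 5:41, 6:30, 7:86, 8:58, 9:72, 10:65.
Giant-step multiplier: 50^(-11) ≡ 50^(100-11) = 50^89 ≡ 73 (mod 101).
Giant steps γ_i = 84·73^i mod 101: γ_0=84, γ_1=72 (in table at j=9).
x = i·n + j = 1·11 + 9 = 20.
Check: 50^20 ≡ 84 (mod 101).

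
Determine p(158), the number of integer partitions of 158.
88751778802

p(n) counts ways to write n as a sum of positive integers (order ignored).
Euler's pentagonal recurrence: p(k) = p(k-1) + p(k-2) - p(k-5) - p(k-7) + p(k-12) + p(k-15) - ... (offsets j(3j∓1)/2, signs ++--, p(0)=1, p(<0)=0).
DP table for k = 0..157: p(0)=1, p(1)=1, p(2)=2, p(3)=3, p(4)=5, p(5)=7, p(6)=11, p(7)=15, p(8)=22, p(9)=30, p(10)=42, p(11)=56, p(12)=77, p(13)=101, p(14)=135, p(15)=176, p(16)=231, p(17)=297, p(18)=385, p(19)=490, p(20)=627, p(21)=792, p(22)=1002, p(23)=1255, p(24)=1575, p(25)=1958, p(26)=2436, p(27)=3010, p(28)=3718, p(29)=4565, p(30)=5604, p(31)=6842, p(32)=8349, p(33)=10143, p(34)=12310, p(35)=14883, p(36)=17977, p(37)=21637, p(38)=26015, p(39)=31185, p(40)=37338, p(41)=44583, p(42)=53174, p(43)=63261, p(44)=75175, p(45)=89134, p(46)=105558, p(47)=124754, p(48)=147273, p(49)=173525, p(50)=204226, p(51)=239943, p(52)=281589, p(53)=329931, p(54)=386155, p(55)=451276, p(56)=526823, p(57)=614154, p(58)=715220, p(59)=831820, p(60)=966467, p(61)=1121505, p(62)=1300156, p(63)=1505499, p(64)=1741630, p(65)=2012558, p(66)=2323520, p(67)=2679689, p(68)=3087735, p(69)=3554345, p(70)=4087968, p(71)=4697205, p(72)=5392783, p(73)=6185689, p(74)=7089500, p(75)=8118264, p(76)=9289091, p(77)=10619863, p(78)=12132164, p(79)=13848650, p(80)=15796476, p(81)=18004327, p(82)=20506255, p(83)=23338469, p(84)=26543660, p(85)=30167357, p(86)=34262962, p(87)=38887673, p(88)=44108109, p(89)=49995925, p(90)=56634173, p(91)=64112359, p(92)=72533807, p(93)=82010177, p(94)=92669720, p(95)=104651419, p(96)=118114304, p(97)=133230930, p(98)=150198136, p(99)=169229875, p(100)=190569292, p(101)=214481126, p(102)=241265379, p(103)=271248950, p(104)=304801365, p(105)=342325709, p(106)=384276336, p(107)=431149389, p(108)=483502844, p(109)=541946240, p(110)=607163746, p(111)=679903203, p(112)=761002156, p(113)=851376628, p(114)=952050665, p(115)=1064144451, p(116)=1188908248, p(117)=1327710076, p(118)=1482074143, p(119)=1653668665, p(120)=1844349560, p(121)=2056148051, p(122)=2291320912, p(123)=2552338241, p(124)=2841940500, p(125)=3163127352, p(126)=3519222692, p(127)=3913864295, p(128)=4351078600, p(129)=4835271870, p(130)=5371315400, p(131)=5964539504, p(132)=6620830889, p(133)=7346629512, p(134)=8149040695, p(135)=9035836076, p(136)=10015581680, p(137)=11097645016, p(138)=12292341831, p(139)=13610949895, p(140)=15065878135, p(141)=16670689208, p(142)=18440293320, p(143)=20390982757, p(144)=22540654445, p(145)=24908858009, p(146)=27517052599, p(147)=30388671978, p(148)=33549419497, p(149)=37027355200, p(150)=40853235313, p(151)=45060624582, p(152)=49686288421, p(153)=54770336324, p(154)=60356673280, p(155)=66493182097, p(156)=73232243759, p(157)=80630964769.
Final step: p(158) = p(157) + p(156) - p(153) - p(151) + p(146) + p(143) - p(136) - p(132) + p(123) + p(118) - p(107) - p(101) + p(88) + p(81) - p(66) - p(58) + p(41) + p(32) - p(13) - p(3)
= 80630964769 + 73232243759 - 54770336324 - 45060624582 + 27517052599 + 20390982757 - 10015581680 - 6620830889 + 2552338241 + 1482074143 - 431149389 - 214481126 + 44108109 + 18004327 - 2323520 - 715220 + 44583 + 8349 - 101 - 3
= 88751778802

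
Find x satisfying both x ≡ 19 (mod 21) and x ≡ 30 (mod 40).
670

Using Chinese Remainder Theorem:
M = 21 × 40 = 840
M1 = 40, M2 = 21
y1 = 40^(-1) mod 21 = 10
y2 = 21^(-1) mod 40 = 21
x = (19×40×10 + 30×21×21) mod 840 = 670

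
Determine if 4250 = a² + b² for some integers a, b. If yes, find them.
5² + 65² (a=5, b=65)

Factorization: 4250 = 2 × 5^3 × 17
By Fermat: n is sum of two squares iff every prime p ≡ 3 (mod 4) appears to even power.
All primes ≡ 3 (mod 4) appear to even power.
Search a = 0, 1, 2, … for 4250 - a² a perfect square: first hit at a = 5: 4250 - 25 = 4225 = 65².
4250 = 5² + 65² = 25 + 4225 ✓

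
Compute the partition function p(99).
169229875

p(n) counts ways to write n as a sum of positive integers (order ignored).
Euler's pentagonal recurrence: p(k) = p(k-1) + p(k-2) - p(k-5) - p(k-7) + p(k-12) + p(k-15) - ... (offsets j(3j∓1)/2, signs ++--, p(0)=1, p(<0)=0).
DP table for k = 0..98: p(0)=1, p(1)=1, p(2)=2, p(3)=3, p(4)=5, p(5)=7, p(6)=11, p(7)=15, p(8)=22, p(9)=30, p(10)=42, p(11)=56, p(12)=77, p(13)=101, p(14)=135, p(15)=176, p(16)=231, p(17)=297, p(18)=385, p(19)=490, p(20)=627, p(21)=792, p(22)=1002, p(23)=1255, p(24)=1575, p(25)=1958, p(26)=2436, p(27)=3010, p(28)=3718, p(29)=4565, p(30)=5604, p(31)=6842, p(32)=8349, p(33)=10143, p(34)=12310, p(35)=14883, p(36)=17977, p(37)=21637, p(38)=26015, p(39)=31185, p(40)=37338, p(41)=44583, p(42)=53174, p(43)=63261, p(44)=75175, p(45)=89134, p(46)=105558, p(47)=124754, p(48)=147273, p(49)=173525, p(50)=204226, p(51)=239943, p(52)=281589, p(53)=329931, p(54)=386155, p(55)=451276, p(56)=526823, p(57)=614154, p(58)=715220, p(59)=831820, p(60)=966467, p(61)=1121505, p(62)=1300156, p(63)=1505499, p(64)=1741630, p(65)=2012558, p(66)=2323520, p(67)=2679689, p(68)=3087735, p(69)=3554345, p(70)=4087968, p(71)=4697205, p(72)=5392783, p(73)=6185689, p(74)=7089500, p(75)=8118264, p(76)=9289091, p(77)=10619863, p(78)=12132164, p(79)=13848650, p(80)=15796476, p(81)=18004327, p(82)=20506255, p(83)=23338469, p(84)=26543660, p(85)=30167357, p(86)=34262962, p(87)=38887673, p(88)=44108109, p(89)=49995925, p(90)=56634173, p(91)=64112359, p(92)=72533807, p(93)=82010177, p(94)=92669720, p(95)=104651419, p(96)=118114304, p(97)=133230930, p(98)=150198136.
Final step: p(99) = p(98) + p(97) - p(94) - p(92) + p(87) + p(84) - p(77) - p(73) + p(64) + p(59) - p(48) - p(42) + p(29) + p(22) - p(7)
= 150198136 + 133230930 - 92669720 - 72533807 + 38887673 + 26543660 - 10619863 - 6185689 + 1741630 + 831820 - 147273 - 53174 + 4565 + 1002 - 15
= 169229875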